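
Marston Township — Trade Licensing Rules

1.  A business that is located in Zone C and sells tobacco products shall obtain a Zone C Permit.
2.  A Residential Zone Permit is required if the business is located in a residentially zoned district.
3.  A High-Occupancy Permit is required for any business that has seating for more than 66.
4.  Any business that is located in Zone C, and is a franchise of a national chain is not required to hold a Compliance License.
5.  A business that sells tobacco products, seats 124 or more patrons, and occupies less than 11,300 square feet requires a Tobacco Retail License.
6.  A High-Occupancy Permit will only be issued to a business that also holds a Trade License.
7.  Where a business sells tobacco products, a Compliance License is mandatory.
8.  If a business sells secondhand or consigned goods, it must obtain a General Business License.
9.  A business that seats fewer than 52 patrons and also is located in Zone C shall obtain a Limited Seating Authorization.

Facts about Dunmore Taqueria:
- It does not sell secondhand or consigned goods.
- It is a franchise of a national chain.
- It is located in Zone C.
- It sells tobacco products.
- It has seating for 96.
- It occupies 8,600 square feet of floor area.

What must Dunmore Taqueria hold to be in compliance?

High-Occupancy Permit, Trade License, Zone C Permit

1. is located in Zone C; sells tobacco products → Zone C Permit required.
2. is located in Zone C (not: is located in a residentially zoned district) → Residential Zone Permit not required.
3. seating 96 > 66 → High-Occupancy Permit required.
4. is located in Zone C; is a franchise of a national chain → exempt from Compliance License.
5. sells tobacco products; seating 96 < 124; floor area 8,600 square feet < 11,300 square feet → Tobacco Retail License not required.
6. High-Occupancy Permit is required → Trade License also required.
7. sells tobacco products → Compliance License required.
8. does not sell secondhand or consigned goods → General Business License not required.
9. seating 96 ≥ 52; is located in Zone C → Limited Seating Authorization not required.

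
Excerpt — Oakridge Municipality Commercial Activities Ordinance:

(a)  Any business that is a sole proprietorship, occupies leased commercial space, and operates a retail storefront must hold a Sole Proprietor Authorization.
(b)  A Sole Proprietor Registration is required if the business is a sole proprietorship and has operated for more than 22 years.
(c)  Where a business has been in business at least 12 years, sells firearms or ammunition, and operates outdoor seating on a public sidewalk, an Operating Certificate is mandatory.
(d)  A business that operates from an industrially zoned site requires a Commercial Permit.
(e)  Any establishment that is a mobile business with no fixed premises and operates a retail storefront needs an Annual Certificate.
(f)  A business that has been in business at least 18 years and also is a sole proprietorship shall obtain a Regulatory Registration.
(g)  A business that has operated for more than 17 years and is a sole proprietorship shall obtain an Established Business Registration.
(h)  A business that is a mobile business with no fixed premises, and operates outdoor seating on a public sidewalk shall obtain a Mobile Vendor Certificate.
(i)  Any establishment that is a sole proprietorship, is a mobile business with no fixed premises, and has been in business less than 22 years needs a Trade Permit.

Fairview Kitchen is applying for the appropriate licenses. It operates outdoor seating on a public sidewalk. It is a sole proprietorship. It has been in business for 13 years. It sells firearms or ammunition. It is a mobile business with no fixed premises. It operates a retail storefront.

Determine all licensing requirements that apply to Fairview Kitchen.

(a) is a sole proprietorship; is a mobile business with no fixed premises (not: occupies leased commercial space); operates a retail storefront → Sole Proprietor Authorization not required.
(b) is a sole proprietorship; years in business 13 ≤ 22 → Sole Proprietor Registration not required.
(c) years in business 13 ≥ 12; sells firearms or ammunition; operates outdoor seating on a public sidewalk → Operating Certificate required.
(d) is a mobile business with no fixed premises (not: operates from an industrially zoned site) → Commercial Permit not required.
(e) is a mobile business with no fixed premises; operates a retail storefront → Annual Certificate required.
(f) years in business 13 < 18; is a sole proprietorship → Regulatory Registration not required.
(g) years in business 13 ≤ 17; is a sole proprietorship → Established Business Registration not required.
(h) is a mobile business with no fixed premises; operates outdoor seating on a public sidewalk → Mobile Vendor Certificate required.
(i) is a sole proprietorship; is a mobile business with no fixed premises; years in business 13 < 22 → Trade Permit required.

Annual Certificate, Mobile Vendor Certificate, Operating Certificate, Trade Permit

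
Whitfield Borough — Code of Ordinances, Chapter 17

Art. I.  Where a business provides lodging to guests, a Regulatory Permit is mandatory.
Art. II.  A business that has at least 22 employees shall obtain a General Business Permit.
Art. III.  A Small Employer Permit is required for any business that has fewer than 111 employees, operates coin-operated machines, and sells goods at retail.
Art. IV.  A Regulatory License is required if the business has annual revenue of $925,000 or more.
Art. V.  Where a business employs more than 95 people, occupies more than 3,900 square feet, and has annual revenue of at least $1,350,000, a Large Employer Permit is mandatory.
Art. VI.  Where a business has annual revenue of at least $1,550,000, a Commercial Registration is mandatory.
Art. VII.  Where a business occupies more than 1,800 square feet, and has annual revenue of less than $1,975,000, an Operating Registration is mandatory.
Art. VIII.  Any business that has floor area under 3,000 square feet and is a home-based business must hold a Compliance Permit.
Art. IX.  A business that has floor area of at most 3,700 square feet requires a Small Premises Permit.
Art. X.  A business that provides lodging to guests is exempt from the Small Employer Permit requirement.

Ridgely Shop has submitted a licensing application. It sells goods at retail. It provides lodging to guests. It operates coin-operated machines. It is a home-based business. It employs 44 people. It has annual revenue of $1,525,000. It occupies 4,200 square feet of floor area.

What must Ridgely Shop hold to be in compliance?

General Business Permit, Operating Registration, Regulatory License, Regulatory Permit

Art. I. provides lodging to guests → Regulatory Permit required.
Art. II. employees 44 ≥ 22 → General Business Permit required.
Art. III. employees 44 < 111; operates coin-operated machines; sells goods at retail → Small Employer Permit required.
Art. IV. revenue $1,525,000 ≥ $925,000 → Regulatory License required.
Art. V. employees 44 ≤ 95; floor area 4,200 square feet > 3,900 square feet; revenue $1,525,000 ≥ $1,350,000 → Large Employer Permit not required.
Art. VI. revenue $1,525,000 < $1,550,000 → Commercial Registration not required.
Art. VII. floor area 4,200 square feet > 1,800 square feet; revenue $1,525,000 < $1,975,000 → Operating Registration required.
Art. VIII. floor area 4,200 square feet ≥ 3,000 square feet; is a home-based business → Compliance Permit not required.
Art. IX. floor area 4,200 square feet > 3,700 square feet → Small Premises Permit not required.
Art. X. provides lodging to guests → exempt from Small Employer Permit.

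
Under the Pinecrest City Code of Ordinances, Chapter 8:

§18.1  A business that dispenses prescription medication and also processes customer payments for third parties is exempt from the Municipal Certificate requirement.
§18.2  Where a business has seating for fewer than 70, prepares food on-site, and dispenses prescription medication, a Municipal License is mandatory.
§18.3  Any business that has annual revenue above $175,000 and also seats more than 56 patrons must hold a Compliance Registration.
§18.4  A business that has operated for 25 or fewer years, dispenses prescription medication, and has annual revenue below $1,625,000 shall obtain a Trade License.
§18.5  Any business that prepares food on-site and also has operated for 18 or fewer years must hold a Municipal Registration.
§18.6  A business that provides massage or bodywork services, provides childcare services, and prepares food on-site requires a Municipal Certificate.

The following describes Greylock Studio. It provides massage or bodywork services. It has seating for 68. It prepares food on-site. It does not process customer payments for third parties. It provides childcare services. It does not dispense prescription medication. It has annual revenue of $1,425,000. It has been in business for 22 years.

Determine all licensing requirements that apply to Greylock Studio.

Compliance Registration, Municipal Certificate

§18.1 does not dispense prescription medication; does not process customer payments for third parties → Municipal Certificate exemption does not apply.
§18.2 seating 68 < 70; prepares food on-site; does not dispense prescription medication → Municipal License not required.
§18.3 revenue $1,425,000 > $175,000; seating 68 > 56 → Compliance Registration required.
§18.4 years in business 22 ≤ 25; does not dispense prescription medication; revenue $1,425,000 < $1,625,000 → Trade License not required.
§18.5 prepares food on-site; years in business 22 > 18 → Municipal Registration not required.
§18.6 provides massage or bodywork services; provides childcare services; prepares food on-site → Municipal Certificate required.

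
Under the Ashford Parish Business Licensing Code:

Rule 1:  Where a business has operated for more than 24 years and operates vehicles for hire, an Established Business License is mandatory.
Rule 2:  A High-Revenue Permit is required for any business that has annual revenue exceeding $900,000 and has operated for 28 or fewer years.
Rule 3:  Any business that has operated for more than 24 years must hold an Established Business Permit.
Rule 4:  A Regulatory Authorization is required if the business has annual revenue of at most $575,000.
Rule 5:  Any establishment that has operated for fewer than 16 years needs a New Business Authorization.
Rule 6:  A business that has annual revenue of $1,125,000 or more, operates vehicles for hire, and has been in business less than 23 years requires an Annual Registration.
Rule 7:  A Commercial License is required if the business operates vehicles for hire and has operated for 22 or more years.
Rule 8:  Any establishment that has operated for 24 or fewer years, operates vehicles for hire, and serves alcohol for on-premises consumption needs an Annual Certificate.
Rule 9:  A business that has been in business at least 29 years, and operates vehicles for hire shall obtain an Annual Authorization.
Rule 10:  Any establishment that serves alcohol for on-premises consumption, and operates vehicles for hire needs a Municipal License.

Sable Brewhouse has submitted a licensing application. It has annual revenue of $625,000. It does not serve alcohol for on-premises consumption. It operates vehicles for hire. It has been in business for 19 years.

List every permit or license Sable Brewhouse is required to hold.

None

Rule 1: years in business 19 ≤ 24; operates vehicles for hire → Established Business License not required.
Rule 2: revenue $625,000 ≤ $900,000; years in business 19 ≤ 28 → High-Revenue Permit not required.
Rule 3: years in business 19 ≤ 24 → Established Business Permit not required.
Rule 4: revenue $625,000 > $575,000 → Regulatory Authorization not required.
Rule 5: years in business 19 ≥ 16 → New Business Authorization not required.
Rule 6: revenue $625,000 < $1,125,000; operates vehicles for hire; years in business 19 < 23 → Annual Registration not required.
Rule 7: operates vehicles for hire; years in business 19 < 22 → Commercial License not required.
Rule 8: years in business 19 ≤ 24; operates vehicles for hire; does not serve alcohol for on-premises consumption → Annual Certificate not required.
Rule 9: years in business 19 < 29; operates vehicles for hire → Annual Authorization not required.
Rule 10: does not serve alcohol for on-premises consumption; operates vehicles for hire → Municipal License not required.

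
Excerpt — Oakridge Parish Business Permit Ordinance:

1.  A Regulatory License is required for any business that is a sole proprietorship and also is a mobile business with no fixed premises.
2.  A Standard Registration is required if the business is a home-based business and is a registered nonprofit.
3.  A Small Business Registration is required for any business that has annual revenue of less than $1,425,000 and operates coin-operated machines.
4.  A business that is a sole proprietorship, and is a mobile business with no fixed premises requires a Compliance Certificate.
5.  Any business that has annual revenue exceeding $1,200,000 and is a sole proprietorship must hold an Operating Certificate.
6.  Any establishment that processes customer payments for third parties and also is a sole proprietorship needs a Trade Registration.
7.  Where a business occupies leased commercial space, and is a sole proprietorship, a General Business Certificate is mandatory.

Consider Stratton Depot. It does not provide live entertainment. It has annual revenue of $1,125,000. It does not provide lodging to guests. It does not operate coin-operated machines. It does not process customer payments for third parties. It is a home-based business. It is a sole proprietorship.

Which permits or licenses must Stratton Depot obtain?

None

1. is a sole proprietorship; is a home-based business (not: is a mobile business with no fixed premises) → Regulatory License not required.
2. is a home-based business; is a sole proprietorship (not: is a registered nonprofit) → Standard Registration not required.
3. revenue $1,125,000 < $1,425,000; does not operate coin-operated machines → Small Business Registration not required.
4. is a sole proprietorship; is a home-based business (not: is a mobile business with no fixed premises) → Compliance Certificate not required.
5. revenue $1,125,000 ≤ $1,200,000; is a sole proprietorship → Operating Certificate not required.
6. does not process customer payments for third parties; is a sole proprietorship → Trade Registration not required.
7. is a home-based business (not: occupies leased commercial space); is a sole proprietorship → General Business Certificate not required.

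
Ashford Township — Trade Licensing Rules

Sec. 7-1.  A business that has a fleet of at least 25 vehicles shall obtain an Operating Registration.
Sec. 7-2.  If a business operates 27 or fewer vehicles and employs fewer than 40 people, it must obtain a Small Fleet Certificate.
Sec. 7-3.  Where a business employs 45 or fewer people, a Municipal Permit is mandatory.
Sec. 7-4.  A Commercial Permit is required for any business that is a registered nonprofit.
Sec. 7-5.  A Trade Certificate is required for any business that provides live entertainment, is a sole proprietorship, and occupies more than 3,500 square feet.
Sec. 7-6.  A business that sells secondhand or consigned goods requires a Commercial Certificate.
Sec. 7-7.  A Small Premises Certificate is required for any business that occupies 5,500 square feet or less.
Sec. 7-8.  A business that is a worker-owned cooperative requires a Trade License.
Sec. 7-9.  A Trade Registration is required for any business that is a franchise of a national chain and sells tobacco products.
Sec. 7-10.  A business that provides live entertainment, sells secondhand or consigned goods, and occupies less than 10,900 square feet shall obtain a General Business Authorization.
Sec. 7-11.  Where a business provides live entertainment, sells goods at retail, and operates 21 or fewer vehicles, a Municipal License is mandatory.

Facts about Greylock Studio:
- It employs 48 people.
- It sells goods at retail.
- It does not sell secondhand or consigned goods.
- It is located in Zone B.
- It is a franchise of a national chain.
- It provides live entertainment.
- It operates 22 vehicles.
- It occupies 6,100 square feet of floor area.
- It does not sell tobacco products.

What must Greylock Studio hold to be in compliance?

Sec. 7-1. vehicles 22 < 25 → Operating Registration not required.
Sec. 7-2. vehicles 22 ≤ 27; employees 48 ≥ 40 → Small Fleet Certificate not required.
Sec. 7-3. employees 48 > 45 → Municipal Permit not required.
Sec. 7-4. is a franchise of a national chain (not: is a registered nonprofit) → Commercial Permit not required.
Sec. 7-5. provides live entertainment; is a franchise of a national chain (not: is a sole proprietorship); floor area 6,100 square feet > 3,500 square feet → Trade Certificate not required.
Sec. 7-6. does not sell secondhand or consigned goods → Commercial Certificate not required.
Sec. 7-7. floor area 6,100 square feet > 5,500 square feet → Small Premises Certificate not required.
Sec. 7-8. is a franchise of a national chain (not: is a worker-owned cooperative) → Trade License not required.
Sec. 7-9. is a franchise of a national chain; does not sell tobacco products → Trade Registration not required.
Sec. 7-10. provides live entertainment; does not sell secondhand or consigned goods; floor area 6,100 square feet < 10,900 square feet → General Business Authorization not required.
Sec. 7-11. provides live entertainment; sells goods at retail; vehicles 22 > 21 → Municipal License not required.

None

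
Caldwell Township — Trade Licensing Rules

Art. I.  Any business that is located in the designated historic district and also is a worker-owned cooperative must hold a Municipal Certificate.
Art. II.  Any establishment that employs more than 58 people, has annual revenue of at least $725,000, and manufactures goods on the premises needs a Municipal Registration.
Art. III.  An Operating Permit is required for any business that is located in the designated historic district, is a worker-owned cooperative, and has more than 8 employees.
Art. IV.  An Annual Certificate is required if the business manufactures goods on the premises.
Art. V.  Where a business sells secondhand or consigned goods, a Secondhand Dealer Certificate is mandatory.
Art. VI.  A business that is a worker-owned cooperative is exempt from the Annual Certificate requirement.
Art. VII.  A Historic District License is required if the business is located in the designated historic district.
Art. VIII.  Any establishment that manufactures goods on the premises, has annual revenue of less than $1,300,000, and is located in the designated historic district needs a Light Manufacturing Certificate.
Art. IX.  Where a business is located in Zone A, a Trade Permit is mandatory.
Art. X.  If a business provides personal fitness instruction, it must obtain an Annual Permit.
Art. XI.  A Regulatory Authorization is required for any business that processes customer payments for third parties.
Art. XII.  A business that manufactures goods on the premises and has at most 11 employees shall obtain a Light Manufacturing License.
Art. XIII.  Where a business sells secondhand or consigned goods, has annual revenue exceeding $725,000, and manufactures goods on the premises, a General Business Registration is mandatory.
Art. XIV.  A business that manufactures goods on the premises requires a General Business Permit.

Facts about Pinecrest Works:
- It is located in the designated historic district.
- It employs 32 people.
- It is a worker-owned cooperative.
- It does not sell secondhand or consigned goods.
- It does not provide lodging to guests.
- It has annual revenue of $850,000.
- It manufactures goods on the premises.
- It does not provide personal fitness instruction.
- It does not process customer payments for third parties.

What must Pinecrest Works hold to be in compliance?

General Business Permit, Historic District License, Light Manufacturing Certificate, Municipal Certificate, Operating Permit

Art. I. is located in the designated historic district; is a worker-owned cooperative → Municipal Certificate required.
Art. II. employees 32 ≤ 58; revenue $850,000 ≥ $725,000; manufactures goods on the premises → Municipal Registration not required.
Art. III. is located in the designated historic district; is a worker-owned cooperative; employees 32 > 8 → Operating Permit required.
Art. IV. manufactures goods on the premises → Annual Certificate required.
Art. V. does not sell secondhand or consigned goods → Secondhand Dealer Certificate not required.
Art. VI. is a worker-owned cooperative → exempt from Annual Certificate.
Art. VII. is located in the designated historic district → Historic District License required.
Art. VIII. manufactures goods on the premises; revenue $850,000 < $1,300,000; is located in the designated historic district → Light Manufacturing Certificate required.
Art. IX. is located in the designated historic district (not: is located in Zone A) → Trade Permit not required.
Art. X. does not provide personal fitness instruction → Annual Permit not required.
Art. XI. does not process customer payments for third parties → Regulatory Authorization not required.
Art. XII. manufactures goods on the premises; employees 32 > 11 → Light Manufacturing License not required.
Art. XIII. does not sell secondhand or consigned goods; revenue $850,000 > $725,000; manufactures goods on the premises → General Business Registration not required.
Art. XIV. manufactures goods on the premises → General Business Permit required.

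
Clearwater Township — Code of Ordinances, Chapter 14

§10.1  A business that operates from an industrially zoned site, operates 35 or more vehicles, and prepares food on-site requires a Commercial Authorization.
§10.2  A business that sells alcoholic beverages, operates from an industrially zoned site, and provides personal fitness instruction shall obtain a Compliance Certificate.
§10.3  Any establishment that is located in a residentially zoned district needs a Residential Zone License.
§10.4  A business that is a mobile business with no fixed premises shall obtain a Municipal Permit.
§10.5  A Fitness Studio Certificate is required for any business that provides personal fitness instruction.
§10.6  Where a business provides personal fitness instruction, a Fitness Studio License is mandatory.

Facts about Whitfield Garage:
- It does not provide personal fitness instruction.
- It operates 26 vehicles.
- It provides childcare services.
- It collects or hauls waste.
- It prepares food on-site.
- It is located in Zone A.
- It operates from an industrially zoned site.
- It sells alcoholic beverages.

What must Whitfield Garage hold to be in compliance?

§10.1 operates from an industrially zoned site; vehicles 26 < 35; prepares food on-site → Commercial Authorization not required.
§10.2 sells alcoholic beverages; operates from an industrially zoned site; does not provide personal fitness instruction → Compliance Certificate not required.
§10.3 is located in Zone A (not: is located in a residentially zoned district) → Residential Zone License not required.
§10.4 operates from an industrially zoned site (not: is a mobile business with no fixed premises) → Municipal Permit not required.
§10.5 does not provide personal fitness instruction → Fitness Studio Certificate not required.
§10.6 does not provide personal fitness instruction → Fitness Studio License not required.

None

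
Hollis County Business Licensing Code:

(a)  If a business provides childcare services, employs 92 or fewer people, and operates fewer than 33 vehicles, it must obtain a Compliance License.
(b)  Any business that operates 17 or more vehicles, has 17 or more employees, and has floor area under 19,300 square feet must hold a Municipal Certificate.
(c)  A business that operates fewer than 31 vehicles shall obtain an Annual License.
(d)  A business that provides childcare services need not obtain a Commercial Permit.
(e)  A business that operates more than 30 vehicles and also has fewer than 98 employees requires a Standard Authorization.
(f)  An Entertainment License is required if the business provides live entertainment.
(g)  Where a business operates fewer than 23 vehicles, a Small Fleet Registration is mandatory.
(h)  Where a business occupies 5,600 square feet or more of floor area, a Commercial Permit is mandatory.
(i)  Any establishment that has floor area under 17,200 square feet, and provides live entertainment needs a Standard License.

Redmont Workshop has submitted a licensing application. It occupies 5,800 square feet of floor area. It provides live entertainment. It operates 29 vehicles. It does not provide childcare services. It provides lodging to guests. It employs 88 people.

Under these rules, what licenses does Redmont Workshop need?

(a) does not provide childcare services; employees 88 ≤ 92; vehicles 29 < 33 → Compliance License not required.
(b) vehicles 29 ≥ 17; employees 88 ≥ 17; floor area 5,800 square feet < 19,300 square feet → Municipal Certificate required.
(c) vehicles 29 < 31 → Annual License required.
(d) does not provide childcare services → Commercial Permit exemption does not apply.
(e) vehicles 29 ≤ 30; employees 88 < 98 → Standard Authorization not required.
(f) provides live entertainment → Entertainment License required.
(g) vehicles 29 ≥ 23 → Small Fleet Registration not required.
(h) floor area 5,800 square feet ≥ 5,600 square feet → Commercial Permit required.
(i) floor area 5,800 square feet < 17,200 square feet; provides live entertainment → Standard License required.

Annual License, Commercial Permit, Entertainment License, Municipal Certificate, Standard License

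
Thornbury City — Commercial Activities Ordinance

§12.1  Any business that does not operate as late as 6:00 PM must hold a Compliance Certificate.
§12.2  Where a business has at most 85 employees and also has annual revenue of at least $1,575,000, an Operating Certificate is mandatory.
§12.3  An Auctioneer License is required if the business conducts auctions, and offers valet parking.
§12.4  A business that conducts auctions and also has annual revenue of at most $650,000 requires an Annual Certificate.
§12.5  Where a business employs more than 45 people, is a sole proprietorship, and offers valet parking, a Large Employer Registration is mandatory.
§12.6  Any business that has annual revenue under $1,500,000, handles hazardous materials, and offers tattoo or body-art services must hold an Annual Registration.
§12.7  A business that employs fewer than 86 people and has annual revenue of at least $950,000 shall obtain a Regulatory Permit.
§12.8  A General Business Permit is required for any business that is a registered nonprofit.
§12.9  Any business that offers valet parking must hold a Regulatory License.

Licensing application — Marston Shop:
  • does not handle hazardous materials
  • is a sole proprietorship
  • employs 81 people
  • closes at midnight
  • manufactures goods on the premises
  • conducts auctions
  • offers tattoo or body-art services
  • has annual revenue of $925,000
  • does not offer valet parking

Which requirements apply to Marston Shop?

§12.1 closes midnight, after 6:00 PM → Compliance Certificate not required.
§12.2 employees 81 ≤ 85; revenue $925,000 < $1,575,000 → Operating Certificate not required.
§12.3 conducts auctions; does not offer valet parking → Auctioneer License not required.
§12.4 conducts auctions; revenue $925,000 > $650,000 → Annual Certificate not required.
§12.5 employees 81 > 45; is a sole proprietorship; does not offer valet parking → Large Employer Registration not required.
§12.6 revenue $925,000 < $1,500,000; does not handle hazardous materials; offers tattoo or body-art services → Annual Registration not required.
§12.7 employees 81 < 86; revenue $925,000 < $950,000 → Regulatory Permit not required.
§12.8 is a sole proprietorship (not: is a registered nonprofit) → General Business Permit not required.
§12.9 does not offer valet parking → Regulatory License not required.

None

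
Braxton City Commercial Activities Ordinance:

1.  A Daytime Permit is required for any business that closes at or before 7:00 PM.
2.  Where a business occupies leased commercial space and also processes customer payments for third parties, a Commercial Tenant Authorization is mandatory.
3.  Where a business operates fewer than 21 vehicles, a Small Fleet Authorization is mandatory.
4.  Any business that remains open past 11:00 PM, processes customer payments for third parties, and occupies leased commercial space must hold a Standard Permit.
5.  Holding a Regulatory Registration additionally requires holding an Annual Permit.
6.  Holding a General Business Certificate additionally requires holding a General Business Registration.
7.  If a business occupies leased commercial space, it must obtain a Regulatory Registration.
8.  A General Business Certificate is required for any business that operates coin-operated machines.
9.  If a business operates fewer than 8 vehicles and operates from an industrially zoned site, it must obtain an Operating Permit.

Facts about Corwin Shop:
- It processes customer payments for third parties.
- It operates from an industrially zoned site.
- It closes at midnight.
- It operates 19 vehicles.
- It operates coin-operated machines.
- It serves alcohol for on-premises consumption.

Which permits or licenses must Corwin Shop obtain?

1. closes midnight, after 7:00 PM → Daytime Permit not required.
2. operates from an industrially zoned site (not: occupies leased commercial space); processes customer payments for third parties → Commercial Tenant Authorization not required.
3. vehicles 19 < 21 → Small Fleet Authorization required.
4. closes midnight, after 11:00 PM; processes customer payments for third parties; operates from an industrially zoned site (not: occupies leased commercial space) → Standard Permit not required.
5. Regulatory Registration is not required → no effect.
6. General Business Certificate is required → General Business Registration also required.
7. operates from an industrially zoned site (not: occupies leased commercial space) → Regulatory Registration not required.
8. operates coin-operated machines → General Business Certificate required.
9. vehicles 19 ≥ 8; operates from an industrially zoned site → Operating Permit not required.

General Business Certificate, General Business Registration, Small Fleet Authorization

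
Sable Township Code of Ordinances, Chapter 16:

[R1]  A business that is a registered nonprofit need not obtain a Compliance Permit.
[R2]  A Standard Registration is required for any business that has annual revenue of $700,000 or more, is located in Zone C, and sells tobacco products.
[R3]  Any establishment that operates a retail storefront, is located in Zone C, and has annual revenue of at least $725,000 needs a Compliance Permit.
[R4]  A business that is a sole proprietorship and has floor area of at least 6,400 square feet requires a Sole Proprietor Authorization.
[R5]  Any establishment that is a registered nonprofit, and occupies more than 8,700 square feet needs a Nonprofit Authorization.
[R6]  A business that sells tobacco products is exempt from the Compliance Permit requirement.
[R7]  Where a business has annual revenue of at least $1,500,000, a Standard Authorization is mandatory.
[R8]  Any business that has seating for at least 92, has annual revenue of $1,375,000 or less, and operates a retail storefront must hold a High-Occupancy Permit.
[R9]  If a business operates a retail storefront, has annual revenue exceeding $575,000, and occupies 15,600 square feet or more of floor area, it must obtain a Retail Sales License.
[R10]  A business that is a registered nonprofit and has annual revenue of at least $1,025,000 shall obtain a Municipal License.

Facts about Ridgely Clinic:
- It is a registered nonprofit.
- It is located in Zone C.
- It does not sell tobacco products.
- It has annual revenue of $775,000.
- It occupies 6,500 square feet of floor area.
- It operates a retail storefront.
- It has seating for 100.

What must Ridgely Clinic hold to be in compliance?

[R1] is a registered nonprofit → exempt from Compliance Permit.
[R2] revenue $775,000 ≥ $700,000; is located in Zone C; does not sell tobacco products → Standard Registration not required.
[R3] operates a retail storefront; is located in Zone C; revenue $775,000 ≥ $725,000 → Compliance Permit required.
[R4] is a registered nonprofit (not: is a sole proprietorship); floor area 6,500 square feet ≥ 6,400 square feet → Sole Proprietor Authorization not required.
[R5] is a registered nonprofit; floor area 6,500 square feet ≤ 8,700 square feet → Nonprofit Authorization not required.
[R6] does not sell tobacco products → Compliance Permit exemption does not apply.
[R7] revenue $775,000 < $1,500,000 → Standard Authorization not required.
[R8] seating 100 ≥ 92; revenue $775,000 ≤ $1,375,000; operates a retail storefront → High-Occupancy Permit required.
[R9] operates a retail storefront; revenue $775,000 > $575,000; floor area 6,500 square feet < 15,600 square feet → Retail Sales License not required.
[R10] is a registered nonprofit; revenue $775,000 < $1,025,000 → Municipal License not required.

High-Occupancy Permit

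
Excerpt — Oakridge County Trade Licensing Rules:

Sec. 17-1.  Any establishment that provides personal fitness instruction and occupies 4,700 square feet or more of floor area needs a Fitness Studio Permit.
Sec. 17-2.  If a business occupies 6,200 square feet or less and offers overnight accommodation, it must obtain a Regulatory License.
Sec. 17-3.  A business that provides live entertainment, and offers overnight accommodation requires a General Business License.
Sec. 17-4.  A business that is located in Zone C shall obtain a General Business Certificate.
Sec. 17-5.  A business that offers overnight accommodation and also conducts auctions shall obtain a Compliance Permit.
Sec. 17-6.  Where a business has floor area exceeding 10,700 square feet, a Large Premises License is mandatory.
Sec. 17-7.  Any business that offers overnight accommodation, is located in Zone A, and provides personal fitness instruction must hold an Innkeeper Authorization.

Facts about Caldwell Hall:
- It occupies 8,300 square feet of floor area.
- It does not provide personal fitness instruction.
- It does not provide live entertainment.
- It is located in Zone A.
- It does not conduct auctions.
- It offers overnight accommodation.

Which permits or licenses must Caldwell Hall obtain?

None

Sec. 17-1. does not provide personal fitness instruction; floor area 8,300 square feet ≥ 4,700 square feet → Fitness Studio Permit not required.
Sec. 17-2. floor area 8,300 square feet > 6,200 square feet; offers overnight accommodation → Regulatory License not required.
Sec. 17-3. does not provide live entertainment; offers overnight accommodation → General Business License not required.
Sec. 17-4. is located in Zone A (not: is located in Zone C) → General Business Certificate not required.
Sec. 17-5. offers overnight accommodation; does not conduct auctions → Compliance Permit not required.
Sec. 17-6. floor area 8,300 square feet ≤ 10,700 square feet → Large Premises License not required.
Sec. 17-7. offers overnight accommodation; is located in Zone A; does not provide personal fitness instruction → Innkeeper Authorization not required.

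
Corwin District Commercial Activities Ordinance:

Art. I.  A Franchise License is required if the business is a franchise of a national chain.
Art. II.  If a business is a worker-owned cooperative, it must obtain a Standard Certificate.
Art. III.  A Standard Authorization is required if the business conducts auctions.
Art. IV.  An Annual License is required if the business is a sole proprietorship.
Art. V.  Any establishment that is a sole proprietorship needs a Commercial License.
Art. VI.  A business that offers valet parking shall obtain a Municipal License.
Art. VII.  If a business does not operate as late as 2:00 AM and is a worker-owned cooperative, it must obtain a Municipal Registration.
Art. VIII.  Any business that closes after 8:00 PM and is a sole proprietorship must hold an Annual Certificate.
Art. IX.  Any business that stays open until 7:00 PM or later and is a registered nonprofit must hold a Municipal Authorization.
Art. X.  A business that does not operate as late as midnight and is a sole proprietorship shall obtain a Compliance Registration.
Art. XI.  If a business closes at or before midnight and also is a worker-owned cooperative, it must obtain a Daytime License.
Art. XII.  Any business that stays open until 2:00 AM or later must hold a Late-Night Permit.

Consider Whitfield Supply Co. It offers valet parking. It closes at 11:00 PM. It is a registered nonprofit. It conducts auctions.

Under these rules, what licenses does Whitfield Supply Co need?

Municipal Authorization, Municipal License, Standard Authorization

Art. I. is a registered nonprofit (not: is a franchise of a national chain) → Franchise License not required.
Art. II. is a registered nonprofit (not: is a worker-owned cooperative) → Standard Certificate not required.
Art. III. conducts auctions → Standard Authorization required.
Art. IV. is a registered nonprofit (not: is a sole proprietorship) → Annual License not required.
Art. V. is a registered nonprofit (not: is a sole proprietorship) → Commercial License not required.
Art. VI. offers valet parking → Municipal License required.
Art. VII. closes 11:00 PM, at/before 2:00 AM; is a registered nonprofit (not: is a worker-owned cooperative) → Municipal Registration not required.
Art. VIII. closes 11:00 PM, after 8:00 PM; is a registered nonprofit (not: is a sole proprietorship) → Annual Certificate not required.
Art. IX. closes 11:00 PM, after 7:00 PM; is a registered nonprofit → Municipal Authorization required.
Art. X. closes 11:00 PM, at/before midnight; is a registered nonprofit (not: is a sole proprietorship) → Compliance Registration not required.
Art. XI. closes 11:00 PM, at/before midnight; is a registered nonprofit (not: is a worker-owned cooperative) → Daytime License not required.
Art. XII. closes 11:00 PM, at/before 2:00 AM → Late-Night Permit not required.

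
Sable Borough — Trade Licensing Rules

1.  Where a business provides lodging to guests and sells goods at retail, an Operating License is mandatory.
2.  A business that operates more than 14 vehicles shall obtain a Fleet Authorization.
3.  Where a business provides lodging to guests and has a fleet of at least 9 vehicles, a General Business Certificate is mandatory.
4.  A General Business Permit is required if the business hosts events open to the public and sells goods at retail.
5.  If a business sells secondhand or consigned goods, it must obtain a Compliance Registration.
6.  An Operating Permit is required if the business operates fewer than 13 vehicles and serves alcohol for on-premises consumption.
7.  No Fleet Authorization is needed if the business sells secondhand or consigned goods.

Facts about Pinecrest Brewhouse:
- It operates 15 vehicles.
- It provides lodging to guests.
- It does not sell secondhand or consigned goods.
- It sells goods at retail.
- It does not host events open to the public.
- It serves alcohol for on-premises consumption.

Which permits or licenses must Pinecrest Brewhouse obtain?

Fleet Authorization, General Business Certificate, Operating License

1. provides lodging to guests; sells goods at retail → Operating License required.
2. vehicles 15 > 14 → Fleet Authorization required.
3. provides lodging to guests; vehicles 15 ≥ 9 → General Business Certificate required.
4. does not host events open to the public; sells goods at retail → General Business Permit not required.
5. does not sell secondhand or consigned goods → Compliance Registration not required.
6. vehicles 15 ≥ 13; serves alcohol for on-premises consumption → Operating Permit not required.
7. does not sell secondhand or consigned goods → Fleet Authorization exemption does not apply.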